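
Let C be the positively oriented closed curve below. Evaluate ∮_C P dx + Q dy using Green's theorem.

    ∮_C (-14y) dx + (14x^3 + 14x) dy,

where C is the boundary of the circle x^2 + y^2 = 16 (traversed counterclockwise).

Green's theorem converts the closed line integral into a double integral over the enclosed region D:

    ∮_C P dx + Q dy = ∬_D (∂Q/∂x - ∂P/∂y) dA.

Here P = -14y, Q = 14x^3 + 14x, so

    ∂Q/∂x = 42x^2 + 14,    ∂P/∂y = -14,
    ∂Q/∂x - ∂P/∂y = 42x^2 + 28.

D is the region x^2 + y^2 ≤ 16. Evaluating the double integral:

In polar coordinates (x = r cos θ, y = r sin θ, dA = r dr dθ) the integrand becomes 42r^2cos(θ)^2 + 28, so

    ∬_D (42x^2 + 28) dA = ∫_0^{2π} ∫_0^{4} (42r^2cos(θ)^2 + 28) · r dr dθ.

Inner (r from 0 to 4): 2688cos(θ)^2 + 224.
Outer (θ from 0 to 2π): 3136π.

Therefore ∮_C P dx + Q dy = 3136π.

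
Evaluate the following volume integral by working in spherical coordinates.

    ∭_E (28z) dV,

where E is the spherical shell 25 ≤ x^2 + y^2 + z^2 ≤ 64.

In spherical coordinates, x = ρ sin(φ) cos(θ), y = ρ sin(φ) sin(θ), z = ρ cos(φ), and dV = ρ^2 sin(φ) dρ dφ dθ.

The integrand becomes 28ρ cos(φ), so

    ∭_E (28z) dV = ∫_{0}^{2π} ∫_{0}^{π} ∫_{5}^{8} (28ρ cos(φ)) · ρ^2 sin(φ) dρ dφ dθ.

Inner (ρ): 24297sin(2φ)/2.
Middle (φ): 0.
Outer (θ): 0.

Therefore the triple integral equals 0.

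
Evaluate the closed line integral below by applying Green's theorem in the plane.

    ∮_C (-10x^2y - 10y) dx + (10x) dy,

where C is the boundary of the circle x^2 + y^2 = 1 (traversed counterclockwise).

Green's theorem converts the closed line integral into a double integral over the enclosed region D:

    ∮_C P dx + Q dy = ∬_D (∂Q/∂x - ∂P/∂y) dA.

Here P = -10x^2y - 10y, Q = 10x, so

    ∂Q/∂x = 10,    ∂P/∂y = -10x^2 - 10,
    ∂Q/∂x - ∂P/∂y = 10x^2 + 20.

D is the region x^2 + y^2 ≤ 1. Evaluating the double integral:

In polar coordinates (x = r cos θ, y = r sin θ, dA = r dr dθ) the integrand becomes 10r^2cos(θ)^2 + 20, so

    ∬_D (10x^2 + 20) dA = ∫_0^{2π} ∫_0^{1} (10r^2cos(θ)^2 + 20) · r dr dθ.

Inner (r from 0 to 1): 5cos(θ)^2/2 + 10.
Outer (θ from 0 to 2π): 45π/2.

Therefore ∮_C P dx + Q dy = 45π/2.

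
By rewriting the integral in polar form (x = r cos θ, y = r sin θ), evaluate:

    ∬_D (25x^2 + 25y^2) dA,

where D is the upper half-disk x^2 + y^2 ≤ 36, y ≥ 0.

The region D is 0 ≤ r ≤ 6, 0 ≤ θ ≤ π in polar coordinates, where x = r cos(θ), y = r sin(θ), and dA = r dr dθ.

Under the substitution, the integrand becomes 25r^2, so

    ∬_D (25x^2 + 25y^2) dA = ∫_{0}^{π} ∫_{0}^{6} (25r^2) · r dr dθ.

Inner integral (in r): ∫_{0}^{6} (25r^2) · r dr = 8100.

Outer integral (in θ): ∫_{0}^{π} (8100) dθ = 8100π.

Therefore ∬_D (25x^2 + 25y^2) dA = 8100π.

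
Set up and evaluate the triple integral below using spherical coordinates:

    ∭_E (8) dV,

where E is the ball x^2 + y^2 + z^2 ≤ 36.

In spherical coordinates, x = ρ sin(φ) cos(θ), y = ρ sin(φ) sin(θ), z = ρ cos(φ), and dV = ρ^2 sin(φ) dρ dφ dθ.

The integrand becomes 8, so

    ∭_E (8) dV = ∫_{0}^{2π} ∫_{0}^{π} ∫_{0}^{6} (8) · ρ^2 sin(φ) dρ dφ dθ.

Inner (ρ): 576sin(φ).
Middle (φ): 1152.
Outer (θ): 2304π.

Therefore the triple integral equals 2304π.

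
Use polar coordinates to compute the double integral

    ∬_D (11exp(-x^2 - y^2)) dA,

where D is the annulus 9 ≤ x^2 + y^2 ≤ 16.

The region D is 3 ≤ r ≤ 4, 0 ≤ θ ≤ 2π in polar coordinates, where x = r cos(θ), y = r sin(θ), and dA = r dr dθ.

Under the substitution, the integrand becomes 11exp(-r^2), so

    ∬_D (11exp(-x^2 - y^2)) dA = ∫_{0}^{2π} ∫_{3}^{4} (11exp(-r^2)) · r dr dθ.

Inner integral (in r): ∫_{3}^{4} (11exp(-r^2)) · r dr = -(11 - 11exp(7))exp(-16)/2.

Outer integral (in θ): ∫_{0}^{2π} (-(11 - 11exp(7))exp(-16)/2) dθ = -11π (1 - exp(7))exp(-16).

Therefore ∬_D (11exp(-x^2 - y^2)) dA = -11π (1 - exp(7))exp(-16).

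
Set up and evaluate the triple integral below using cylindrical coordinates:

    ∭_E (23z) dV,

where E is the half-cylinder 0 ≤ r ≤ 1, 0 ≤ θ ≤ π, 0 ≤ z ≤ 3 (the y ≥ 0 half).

In cylindrical coordinates, x = r cos(θ), y = r sin(θ), z = z, and dV = r dr dθ dz.

The integrand becomes 23z, so

    ∭_E (23z) dV = ∫_{0}^{π} ∫_{0}^{1} ∫_{0}^{3} (23z) · r dz dr dθ.

Inner (z): 207r/2.
Middle (r from 0 to 1): 207/4.
Outer (θ): 207π/4.

Therefore the triple integral equals 207π/4.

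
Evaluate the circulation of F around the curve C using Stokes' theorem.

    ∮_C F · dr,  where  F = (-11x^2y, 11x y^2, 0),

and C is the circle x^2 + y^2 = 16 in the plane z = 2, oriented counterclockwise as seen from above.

Let S be the flat disk x^2 + y^2 ≤ 16 in the plane z = 2, with upward unit normal n̂ = ẑ. By Stokes' theorem,

    ∮_C F · dr = ∬_S (∇ × F) · n̂ dS = ∬_D (curl F)_z dA,

where D is the disk x^2 + y^2 ≤ 16.

Compute the curl of F = (-11x^2y, 11x y^2, 0):
    (∇ × F)_x = ∂F_z/∂y - ∂F_y/∂z = 0,
    (∇ × F)_y = ∂F_x/∂z - ∂F_z/∂x = 0,
    (∇ × F)_z = ∂F_y/∂x - ∂F_x/∂y = 11x^2 + 11y^2.

On z = 2, (curl F)_z = 11x^2 + 11y^2.

Convert to polar (x = r cos θ, y = r sin θ, dA = r dr dθ); the integrand becomes 11r^2, so

    ∬_D (curl F)_z dA = ∫_0^{2π} ∫_0^{4} (11r^2) · r dr dθ.

Inner (r from 0 to 4): 704.
Outer (θ from 0 to 2π): 1408π.

Therefore ∮_C F · dr = 1408π.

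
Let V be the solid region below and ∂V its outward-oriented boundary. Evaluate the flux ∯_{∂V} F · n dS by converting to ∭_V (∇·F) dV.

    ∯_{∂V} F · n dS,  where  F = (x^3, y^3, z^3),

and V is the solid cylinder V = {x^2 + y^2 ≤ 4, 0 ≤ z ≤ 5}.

By the divergence theorem,

    ∯_{∂V} F · n dS = ∭_V (∇ · F) dV.

Compute the divergence:
    ∇ · F = ∂F_x/∂x + ∂F_y/∂y + ∂F_z/∂z = 3x^2 + 3y^2 + 3z^2.

In cylindrical coordinates, x = r cos(θ), y = r sin(θ), z = z, dV = r dr dθ dz, with 0 ≤ r ≤ 2, 0 ≤ θ ≤ 2π, 0 ≤ z ≤ 5.

The integrand, after substitution and multiplying by the volume element, becomes (3r^2 + 3z^2) · r, so

    ∭_V (∇·F) dV = ∫_0^{2π} ∫_0^{2} ∫_0^{5} (3r^2 + 3z^2) · r dz dr dθ.

Inner (z from 0 to 5): 15r^3 + 125r.
Middle (r from 0 to 2): 310.
Outer (θ from 0 to 2π): 620π.

Therefore ∯_{∂V} F · n dS = 620π.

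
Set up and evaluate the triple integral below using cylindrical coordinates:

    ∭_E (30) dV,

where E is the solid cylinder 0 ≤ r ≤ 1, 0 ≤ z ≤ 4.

In cylindrical coordinates, x = r cos(θ), y = r sin(θ), z = z, and dV = r dr dθ dz.

The integrand becomes 30, so

    ∭_E (30) dV = ∫_{0}^{2π} ∫_{0}^{1} ∫_{0}^{4} (30) · r dz dr dθ.

Inner (z): 120r.
Middle (r from 0 to 1): 60.
Outer (θ): 120π.

Therefore the triple integral equals 120π.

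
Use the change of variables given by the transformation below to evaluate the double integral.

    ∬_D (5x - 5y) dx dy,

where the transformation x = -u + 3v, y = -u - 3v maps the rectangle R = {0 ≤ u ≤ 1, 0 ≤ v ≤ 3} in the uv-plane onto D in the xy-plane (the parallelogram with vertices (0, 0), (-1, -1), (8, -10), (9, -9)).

Compute the Jacobian determinant of (x, y) with respect to (u, v):

    ∂(x,y)/∂(u,v) = | -1  3 | = (-1)(-3) - (3)(-1) = 6.
                   | -1  -3 |

Its absolute value is |J| = 6 (the area scaling factor).

Substituting x = -u + 3v, y = -u - 3v into the integrand,

    5x - 5y → 30v,

so the integral becomes

    ∬_R (30v) · |J| du dv = ∫_0^1 ∫_0^3 (180v) dv du.

Inner (v): 810.
Outer (u): 810.

Therefore ∬_D (5x - 5y) dx dy = 810.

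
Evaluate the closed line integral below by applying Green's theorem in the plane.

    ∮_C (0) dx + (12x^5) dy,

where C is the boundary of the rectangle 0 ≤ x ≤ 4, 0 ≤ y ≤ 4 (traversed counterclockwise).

Green's theorem converts the closed line integral into a double integral over the enclosed region D:

    ∮_C P dx + Q dy = ∬_D (∂Q/∂x - ∂P/∂y) dA.

Here P = 0, Q = 12x^5, so

    ∂Q/∂x = 60x^4,    ∂P/∂y = 0,
    ∂Q/∂x - ∂P/∂y = 60x^4.

D is the region 0 ≤ x ≤ 4, 0 ≤ y ≤ 4. Evaluating the double integral:

    ∬_D (60x^4) dA = ∫_0^{4} ∫_0^{4} (60x^4) dy dx.

Inner (y from 0 to 4): 240x^4.
Outer (x from 0 to 4): 49152.

Therefore ∮_C P dx + Q dy = 49152.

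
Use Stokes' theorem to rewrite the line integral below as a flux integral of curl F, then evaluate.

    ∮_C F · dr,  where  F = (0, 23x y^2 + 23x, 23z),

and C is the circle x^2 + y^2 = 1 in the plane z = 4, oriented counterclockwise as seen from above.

Let S be the flat disk x^2 + y^2 ≤ 1 in the plane z = 4, with upward unit normal n̂ = ẑ. By Stokes' theorem,

    ∮_C F · dr = ∬_S (∇ × F) · n̂ dS = ∬_D (curl F)_z dA,

where D is the disk x^2 + y^2 ≤ 1.

Compute the curl of F = (0, 23x y^2 + 23x, 23z):
    (∇ × F)_x = ∂F_z/∂y - ∂F_y/∂z = 0,
    (∇ × F)_y = ∂F_x/∂z - ∂F_z/∂x = 0,
    (∇ × F)_z = ∂F_y/∂x - ∂F_x/∂y = 23y^2 + 23.

On z = 4, (curl F)_z = 23y^2 + 23.

Convert to polar (x = r cos θ, y = r sin θ, dA = r dr dθ); the integrand becomes 23r^2sin(θ)^2 + 23, so

    ∬_D (curl F)_z dA = ∫_0^{2π} ∫_0^{1} (23r^2sin(θ)^2 + 23) · r dr dθ.

Inner (r from 0 to 1): 23sin(θ)^2/4 + 23/2.
Outer (θ from 0 to 2π): 115π/4.

Therefore ∮_C F · dr = 115π/4.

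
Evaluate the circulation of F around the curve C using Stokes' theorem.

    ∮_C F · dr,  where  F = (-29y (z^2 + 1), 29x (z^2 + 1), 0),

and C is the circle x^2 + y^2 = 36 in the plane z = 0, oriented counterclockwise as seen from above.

Let S be the flat disk x^2 + y^2 ≤ 36 in the plane z = 0, with upward unit normal n̂ = ẑ. By Stokes' theorem,

    ∮_C F · dr = ∬_S (∇ × F) · n̂ dS = ∬_D (curl F)_z dA,

where D is the disk x^2 + y^2 ≤ 36.

Compute the curl of F = (-29y (z^2 + 1), 29x (z^2 + 1), 0):
    (∇ × F)_x = ∂F_z/∂y - ∂F_y/∂z = -58x z,
    (∇ × F)_y = ∂F_x/∂z - ∂F_z/∂x = -58y z,
    (∇ × F)_z = ∂F_y/∂x - ∂F_x/∂y = 58z^2 + 58.

On z = 0, (curl F)_z = 58.

Convert to polar (x = r cos θ, y = r sin θ, dA = r dr dθ); the integrand becomes 58, so

    ∬_D (curl F)_z dA = ∫_0^{2π} ∫_0^{6} (58) · r dr dθ.

Inner (r from 0 to 6): 1044.
Outer (θ from 0 to 2π): 2088π.

Therefore ∮_C F · dr = 2088π.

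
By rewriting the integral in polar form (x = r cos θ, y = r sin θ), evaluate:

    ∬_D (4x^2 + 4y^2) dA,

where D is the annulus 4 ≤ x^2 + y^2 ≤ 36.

The region D is 2 ≤ r ≤ 6, 0 ≤ θ ≤ 2π in polar coordinates, where x = r cos(θ), y = r sin(θ), and dA = r dr dθ.

Under the substitution, the integrand becomes 4r^2, so

    ∬_D (4x^2 + 4y^2) dA = ∫_{0}^{2π} ∫_{2}^{6} (4r^2) · r dr dθ.

Inner integral (in r): ∫_{2}^{6} (4r^2) · r dr = 1280.

Outer integral (in θ): ∫_{0}^{2π} (1280) dθ = 2560π.

Therefore ∬_D (4x^2 + 4y^2) dA = 2560π.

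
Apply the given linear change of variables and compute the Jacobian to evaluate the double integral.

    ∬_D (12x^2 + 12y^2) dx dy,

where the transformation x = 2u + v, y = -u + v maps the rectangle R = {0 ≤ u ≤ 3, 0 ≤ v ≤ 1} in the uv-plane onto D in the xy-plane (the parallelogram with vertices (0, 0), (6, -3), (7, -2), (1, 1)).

Compute the Jacobian determinant of (x, y) with respect to (u, v):

    ∂(x,y)/∂(u,v) = | 2  1 | = (2)(1) - (1)(-1) = 3.
                   | -1  1 |

Its absolute value is |J| = 3 (the area scaling factor).

Substituting x = 2u + v, y = -u + v into the integrand,

    12x^2 + 12y^2 → 60u^2 + 24u v + 24v^2,

so the integral becomes

    ∬_R (60u^2 + 24u v + 24v^2) · |J| du dv = ∫_0^3 ∫_0^1 (180u^2 + 72u v + 72v^2) dv du.

Inner (v): 180u^2 + 36u + 24.
Outer (u): 1854.

Therefore ∬_D (12x^2 + 12y^2) dx dy = 1854.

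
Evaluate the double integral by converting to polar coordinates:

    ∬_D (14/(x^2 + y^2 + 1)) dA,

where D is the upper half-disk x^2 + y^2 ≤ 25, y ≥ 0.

The region D is 0 ≤ r ≤ 5, 0 ≤ θ ≤ π in polar coordinates, where x = r cos(θ), y = r sin(θ), and dA = r dr dθ.

Under the substitution, the integrand becomes 14/(r^2 + 1), so

    ∬_D (14/(x^2 + y^2 + 1)) dA = ∫_{0}^{π} ∫_{0}^{5} (14/(r^2 + 1)) · r dr dθ.

Inner integral (in r): ∫_{0}^{5} (14/(r^2 + 1)) · r dr = log(8031810176).

Outer integral (in θ): ∫_{0}^{π} (log(8031810176)) dθ = log(8031810176^π).

Therefore ∬_D (14/(x^2 + y^2 + 1)) dA = log(8031810176^π).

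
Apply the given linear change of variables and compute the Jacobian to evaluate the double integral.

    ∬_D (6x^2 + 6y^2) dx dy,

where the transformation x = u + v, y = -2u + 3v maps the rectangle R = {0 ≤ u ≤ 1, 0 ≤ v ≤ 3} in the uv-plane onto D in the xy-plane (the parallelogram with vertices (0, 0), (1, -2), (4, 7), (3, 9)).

Compute the Jacobian determinant of (x, y) with respect to (u, v):

    ∂(x,y)/∂(u,v) = | 1  1 | = (1)(3) - (1)(-2) = 5.
                   | -2  3 |

Its absolute value is |J| = 5 (the area scaling factor).

Substituting x = u + v, y = -2u + 3v into the integrand,

    6x^2 + 6y^2 → 30u^2 - 60u v + 60v^2,

so the integral becomes

    ∬_R (30u^2 - 60u v + 60v^2) · |J| du dv = ∫_0^1 ∫_0^3 (150u^2 - 300u v + 300v^2) dv du.

Inner (v): 450u^2 - 1350u + 2700.
Outer (u): 2175.

Therefore ∬_D (6x^2 + 6y^2) dx dy = 2175.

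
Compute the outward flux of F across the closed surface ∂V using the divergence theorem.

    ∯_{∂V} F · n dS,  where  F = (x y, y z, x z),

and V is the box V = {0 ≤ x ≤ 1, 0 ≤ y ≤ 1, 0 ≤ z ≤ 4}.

By the divergence theorem,

    ∯_{∂V} F · n dS = ∭_V (∇ · F) dV.

Compute the divergence:
    ∇ · F = ∂F_x/∂x + ∂F_y/∂y + ∂F_z/∂z = y + z + x = x + y + z.

V is a rectangular box, so dV = dx dy dz with 0 ≤ x ≤ 1, 0 ≤ y ≤ 1, 0 ≤ z ≤ 4.

Integrate (x + y + z) over V as an iterated integral:

    ∭_V (∇·F) dV = ∫_0^{1} ∫_0^{1} ∫_0^{4} (x + y + z) dz dy dx.

Inner (z from 0 to 4): 4x + 4y + 8.
Middle (y from 0 to 1): 4x + 10.
Outer (x from 0 to 1): 12.

Therefore ∯_{∂V} F · n dS = 12.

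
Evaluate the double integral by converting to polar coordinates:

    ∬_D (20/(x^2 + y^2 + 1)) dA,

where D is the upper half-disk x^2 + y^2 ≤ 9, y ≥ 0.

The region D is 0 ≤ r ≤ 3, 0 ≤ θ ≤ π in polar coordinates, where x = r cos(θ), y = r sin(θ), and dA = r dr dθ.

Under the substitution, the integrand becomes 20/(r^2 + 1), so

    ∬_D (20/(x^2 + y^2 + 1)) dA = ∫_{0}^{π} ∫_{0}^{3} (20/(r^2 + 1)) · r dr dθ.

Inner integral (in r): ∫_{0}^{3} (20/(r^2 + 1)) · r dr = log(10000000000).

Outer integral (in θ): ∫_{0}^{π} (log(10000000000)) dθ = log(10000000000^π).

Therefore ∬_D (20/(x^2 + y^2 + 1)) dA = log(10000000000^π).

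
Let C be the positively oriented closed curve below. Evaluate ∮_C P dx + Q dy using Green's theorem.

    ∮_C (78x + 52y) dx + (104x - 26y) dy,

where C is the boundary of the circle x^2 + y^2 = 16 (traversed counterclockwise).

Green's theorem converts the closed line integral into a double integral over the enclosed region D:

    ∮_C P dx + Q dy = ∬_D (∂Q/∂x - ∂P/∂y) dA.

Here P = 78x + 52y, Q = 104x - 26y, so

    ∂Q/∂x = 104,    ∂P/∂y = 52,
    ∂Q/∂x - ∂P/∂y = 52.

D is the region x^2 + y^2 ≤ 16. Evaluating the double integral:

In polar coordinates (x = r cos θ, y = r sin θ, dA = r dr dθ) the integrand becomes 52, so

    ∬_D (52) dA = ∫_0^{2π} ∫_0^{4} (52) · r dr dθ.

Inner (r from 0 to 4): 416.
Outer (θ from 0 to 2π): 832π.

Therefore ∮_C P dx + Q dy = 832π.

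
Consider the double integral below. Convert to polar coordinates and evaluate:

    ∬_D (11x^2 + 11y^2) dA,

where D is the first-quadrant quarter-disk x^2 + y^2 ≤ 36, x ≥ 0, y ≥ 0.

The region D is 0 ≤ r ≤ 6, 0 ≤ θ ≤ π/2 in polar coordinates, where x = r cos(θ), y = r sin(θ), and dA = r dr dθ.

Under the substitution, the integrand becomes 11r^2, so

    ∬_D (11x^2 + 11y^2) dA = ∫_{0}^{π/2} ∫_{0}^{6} (11r^2) · r dr dθ.

Inner integral (in r): ∫_{0}^{6} (11r^2) · r dr = 3564.

Outer integral (in θ): ∫_{0}^{π/2} (3564) dθ = 1782π.

Therefore ∬_D (11x^2 + 11y^2) dA = 1782π.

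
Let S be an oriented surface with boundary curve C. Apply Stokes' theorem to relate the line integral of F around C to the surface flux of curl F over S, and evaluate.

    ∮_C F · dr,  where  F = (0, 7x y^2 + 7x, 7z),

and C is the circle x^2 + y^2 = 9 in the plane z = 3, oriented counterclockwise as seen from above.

Let S be the flat disk x^2 + y^2 ≤ 9 in the plane z = 3, with upward unit normal n̂ = ẑ. By Stokes' theorem,

    ∮_C F · dr = ∬_S (∇ × F) · n̂ dS = ∬_D (curl F)_z dA,

where D is the disk x^2 + y^2 ≤ 9.

Compute the curl of F = (0, 7x y^2 + 7x, 7z):
    (∇ × F)_x = ∂F_z/∂y - ∂F_y/∂z = 0,
    (∇ × F)_y = ∂F_x/∂z - ∂F_z/∂x = 0,
    (∇ × F)_z = ∂F_y/∂x - ∂F_x/∂y = 7y^2 + 7.

On z = 3, (curl F)_z = 7y^2 + 7.

Convert to polar (x = r cos θ, y = r sin θ, dA = r dr dθ); the integrand becomes 7r^2sin(θ)^2 + 7, so

    ∬_D (curl F)_z dA = ∫_0^{2π} ∫_0^{3} (7r^2sin(θ)^2 + 7) · r dr dθ.

Inner (r from 0 to 3): 567sin(θ)^2/4 + 63/2.
Outer (θ from 0 to 2π): 819π/4.

Therefore ∮_C F · dr = 819π/4.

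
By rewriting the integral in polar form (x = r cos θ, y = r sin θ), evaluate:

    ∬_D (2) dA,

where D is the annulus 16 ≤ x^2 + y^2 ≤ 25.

The region D is 4 ≤ r ≤ 5, 0 ≤ θ ≤ 2π in polar coordinates, where x = r cos(θ), y = r sin(θ), and dA = r dr dθ.

Under the substitution, the integrand becomes 2, so

    ∬_D (2) dA = ∫_{0}^{2π} ∫_{4}^{5} (2) · r dr dθ.

Inner integral (in r): ∫_{4}^{5} (2) · r dr = 9.

Outer integral (in θ): ∫_{0}^{2π} (9) dθ = 18π.

Therefore ∬_D (2) dA = 18π.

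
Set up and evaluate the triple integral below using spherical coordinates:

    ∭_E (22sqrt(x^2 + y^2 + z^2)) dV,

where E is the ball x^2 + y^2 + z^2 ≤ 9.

In spherical coordinates, x = ρ sin(φ) cos(θ), y = ρ sin(φ) sin(θ), z = ρ cos(φ), and dV = ρ^2 sin(φ) dρ dφ dθ.

The integrand becomes 22ρ, so

    ∭_E (22sqrt(x^2 + y^2 + z^2)) dV = ∫_{0}^{2π} ∫_{0}^{π} ∫_{0}^{3} (22ρ) · ρ^2 sin(φ) dρ dφ dθ.

Inner (ρ): 891sin(φ)/2.
Middle (φ): 891.
Outer (θ): 1782π.

Therefore the triple integral equals 1782π.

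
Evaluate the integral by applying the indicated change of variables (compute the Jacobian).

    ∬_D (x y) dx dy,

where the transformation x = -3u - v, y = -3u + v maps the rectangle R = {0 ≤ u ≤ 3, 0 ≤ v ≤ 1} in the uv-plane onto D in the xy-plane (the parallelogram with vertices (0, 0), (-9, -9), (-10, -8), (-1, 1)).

Compute the Jacobian determinant of (x, y) with respect to (u, v):

    ∂(x,y)/∂(u,v) = | -3  -1 | = (-3)(1) - (-1)(-3) = -6.
                   | -3  1 |

Its absolute value is |J| = 6 (the area scaling factor).

Substituting x = -3u - v, y = -3u + v into the integrand,

    x y → 9u^2 - v^2,

so the integral becomes

    ∬_R (9u^2 - v^2) · |J| du dv = ∫_0^3 ∫_0^1 (54u^2 - 6v^2) dv du.

Inner (v): 54u^2 - 2.
Outer (u): 480.

Therefore ∬_D (x y) dx dy = 480.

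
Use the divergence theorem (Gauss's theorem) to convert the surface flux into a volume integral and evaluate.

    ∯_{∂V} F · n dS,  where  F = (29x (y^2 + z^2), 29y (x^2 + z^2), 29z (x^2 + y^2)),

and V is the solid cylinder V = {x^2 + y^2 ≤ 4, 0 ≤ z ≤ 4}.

By the divergence theorem,

    ∯_{∂V} F · n dS = ∭_V (∇ · F) dV.

Compute the divergence:
    ∇ · F = ∂F_x/∂x + ∂F_y/∂y + ∂F_z/∂z = 29y^2 + 29z^2 + 29x^2 + 29z^2 + 29x^2 + 29y^2 = 58x^2 + 58y^2 + 58z^2.

In cylindrical coordinates, x = r cos(θ), y = r sin(θ), z = z, dV = r dr dθ dz, with 0 ≤ r ≤ 2, 0 ≤ θ ≤ 2π, 0 ≤ z ≤ 4.

The integrand, after substitution and multiplying by the volume element, becomes (58r^2 + 58z^2) · r, so

    ∭_V (∇·F) dV = ∫_0^{2π} ∫_0^{2} ∫_0^{4} (58r^2 + 58z^2) · r dz dr dθ.

Inner (z from 0 to 4): 232r (r^2 + 16/3).
Middle (r from 0 to 2): 10208/3.
Outer (θ from 0 to 2π): 20416π/3.

Therefore ∯_{∂V} F · n dS = 20416π/3.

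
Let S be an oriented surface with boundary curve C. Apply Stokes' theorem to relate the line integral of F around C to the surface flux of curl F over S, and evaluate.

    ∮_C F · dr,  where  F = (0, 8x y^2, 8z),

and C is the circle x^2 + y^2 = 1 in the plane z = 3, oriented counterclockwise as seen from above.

Let S be the flat disk x^2 + y^2 ≤ 1 in the plane z = 3, with upward unit normal n̂ = ẑ. By Stokes' theorem,

    ∮_C F · dr = ∬_S (∇ × F) · n̂ dS = ∬_D (curl F)_z dA,

where D is the disk x^2 + y^2 ≤ 1.

Compute the curl of F = (0, 8x y^2, 8z):
    (∇ × F)_x = ∂F_z/∂y - ∂F_y/∂z = 0,
    (∇ × F)_y = ∂F_x/∂z - ∂F_z/∂x = 0,
    (∇ × F)_z = ∂F_y/∂x - ∂F_x/∂y = 8y^2.

On z = 3, (curl F)_z = 8y^2.

Convert to polar (x = r cos θ, y = r sin θ, dA = r dr dθ); the integrand becomes 8r^2sin(θ)^2, so

    ∬_D (curl F)_z dA = ∫_0^{2π} ∫_0^{1} (8r^2sin(θ)^2) · r dr dθ.

Inner (r from 0 to 1): 2sin(θ)^2.
Outer (θ from 0 to 2π): 2π.

Therefore ∮_C F · dr = 2π.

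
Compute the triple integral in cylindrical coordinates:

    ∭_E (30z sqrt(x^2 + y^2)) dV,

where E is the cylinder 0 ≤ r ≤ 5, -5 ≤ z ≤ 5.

In cylindrical coordinates, x = r cos(θ), y = r sin(θ), z = z, and dV = r dr dθ dz.

The integrand becomes 30r z, so

    ∭_E (30z sqrt(x^2 + y^2)) dV = ∫_{0}^{2π} ∫_{0}^{5} ∫_{-5}^{5} (30r z) · r dz dr dθ.

Inner (z): 0.
Middle (r from 0 to 5): 0.
Outer (θ): 0.

Therefore the triple integral equals 0.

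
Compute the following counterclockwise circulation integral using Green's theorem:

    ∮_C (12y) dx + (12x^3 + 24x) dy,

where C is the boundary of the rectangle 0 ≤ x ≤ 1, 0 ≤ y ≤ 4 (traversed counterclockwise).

Green's theorem converts the closed line integral into a double integral over the enclosed region D:

    ∮_C P dx + Q dy = ∬_D (∂Q/∂x - ∂P/∂y) dA.

Here P = 12y, Q = 12x^3 + 24x, so

    ∂Q/∂x = 36x^2 + 24,    ∂P/∂y = 12,
    ∂Q/∂x - ∂P/∂y = 36x^2 + 12.

D is the region 0 ≤ x ≤ 1, 0 ≤ y ≤ 4. Evaluating the double integral:

    ∬_D (36x^2 + 12) dA = ∫_0^{1} ∫_0^{4} (36x^2 + 12) dy dx.

Inner (y from 0 to 4): 144x^2 + 48.
Outer (x from 0 to 1): 96.

Therefore ∮_C P dx + Q dy = 96.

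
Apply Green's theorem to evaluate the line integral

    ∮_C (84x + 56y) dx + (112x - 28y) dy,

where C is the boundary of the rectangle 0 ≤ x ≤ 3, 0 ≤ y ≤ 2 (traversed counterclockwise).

Green's theorem converts the closed line integral into a double integral over the enclosed region D:

    ∮_C P dx + Q dy = ∬_D (∂Q/∂x - ∂P/∂y) dA.

Here P = 84x + 56y, Q = 112x - 28y, so

    ∂Q/∂x = 112,    ∂P/∂y = 56,
    ∂Q/∂x - ∂P/∂y = 56.

D is the region 0 ≤ x ≤ 3, 0 ≤ y ≤ 2. Evaluating the double integral:

    ∬_D (56) dA = ∫_0^{3} ∫_0^{2} (56) dy dx.

Inner (y from 0 to 2): 112.
Outer (x from 0 to 3): 336.

Therefore ∮_C P dx + Q dy = 336.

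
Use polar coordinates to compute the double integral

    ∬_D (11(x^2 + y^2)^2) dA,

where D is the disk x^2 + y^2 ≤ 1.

The region D is 0 ≤ r ≤ 1, 0 ≤ θ ≤ 2π in polar coordinates, where x = r cos(θ), y = r sin(θ), and dA = r dr dθ.

Under the substitution, the integrand becomes 11r^4, so

    ∬_D (11(x^2 + y^2)^2) dA = ∫_{0}^{2π} ∫_{0}^{1} (11r^4) · r dr dθ.

Inner integral (in r): ∫_{0}^{1} (11r^4) · r dr = 11/6.

Outer integral (in θ): ∫_{0}^{2π} (11/6) dθ = 11π/3.

Therefore ∬_D (11(x^2 + y^2)^2) dA = 11π/3.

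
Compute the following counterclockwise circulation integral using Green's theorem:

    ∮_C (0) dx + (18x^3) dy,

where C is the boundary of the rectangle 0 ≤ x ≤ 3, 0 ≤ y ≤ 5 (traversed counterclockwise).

Green's theorem converts the closed line integral into a double integral over the enclosed region D:

    ∮_C P dx + Q dy = ∬_D (∂Q/∂x - ∂P/∂y) dA.

Here P = 0, Q = 18x^3, so

    ∂Q/∂x = 54x^2,    ∂P/∂y = 0,
    ∂Q/∂x - ∂P/∂y = 54x^2.

D is the region 0 ≤ x ≤ 3, 0 ≤ y ≤ 5. Evaluating the double integral:

    ∬_D (54x^2) dA = ∫_0^{3} ∫_0^{5} (54x^2) dy dx.

Inner (y from 0 to 5): 270x^2.
Outer (x from 0 to 3): 2430.

Therefore ∮_C P dx + Q dy = 2430.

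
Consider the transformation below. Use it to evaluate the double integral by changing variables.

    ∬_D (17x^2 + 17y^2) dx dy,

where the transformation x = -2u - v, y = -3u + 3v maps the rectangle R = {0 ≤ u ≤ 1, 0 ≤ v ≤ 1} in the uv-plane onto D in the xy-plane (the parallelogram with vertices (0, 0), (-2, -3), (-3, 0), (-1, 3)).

Compute the Jacobian determinant of (x, y) with respect to (u, v):

    ∂(x,y)/∂(u,v) = | -2  -1 | = (-2)(3) - (-1)(-3) = -9.
                   | -3  3 |

Its absolute value is |J| = 9 (the area scaling factor).

Substituting x = -2u - v, y = -3u + 3v into the integrand,

    17x^2 + 17y^2 → 221u^2 - 238u v + 170v^2,

so the integral becomes

    ∬_R (221u^2 - 238u v + 170v^2) · |J| du dv = ∫_0^1 ∫_0^1 (1989u^2 - 2142u v + 1530v^2) dv du.

Inner (v): 1989u^2 - 1071u + 510.
Outer (u): 1275/2.

Therefore ∬_D (17x^2 + 17y^2) dx dy = 1275/2.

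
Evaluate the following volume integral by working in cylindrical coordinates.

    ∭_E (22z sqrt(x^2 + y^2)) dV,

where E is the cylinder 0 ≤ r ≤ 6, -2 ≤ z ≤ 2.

In cylindrical coordinates, x = r cos(θ), y = r sin(θ), z = z, and dV = r dr dθ dz.

The integrand becomes 22r z, so

    ∭_E (22z sqrt(x^2 + y^2)) dV = ∫_{0}^{2π} ∫_{0}^{6} ∫_{-2}^{2} (22r z) · r dz dr dθ.

Inner (z): 0.
Middle (r from 0 to 6): 0.
Outer (θ): 0.

Therefore the triple integral equals 0.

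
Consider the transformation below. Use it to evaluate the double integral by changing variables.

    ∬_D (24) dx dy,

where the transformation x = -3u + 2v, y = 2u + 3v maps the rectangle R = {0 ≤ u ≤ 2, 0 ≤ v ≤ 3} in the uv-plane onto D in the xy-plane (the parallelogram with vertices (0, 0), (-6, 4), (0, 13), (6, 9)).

Compute the Jacobian determinant of (x, y) with respect to (u, v):

    ∂(x,y)/∂(u,v) = | -3  2 | = (-3)(3) - (2)(2) = -13.
                   | 2  3 |

Its absolute value is |J| = 13 (the area scaling factor).

Substituting x = -3u + 2v, y = 2u + 3v into the integrand,

    24 → 24,

so the integral becomes

    ∬_R (24) · |J| du dv = ∫_0^2 ∫_0^3 (312) dv du.

Inner (v): 936.
Outer (u): 1872.

Therefore ∬_D (24) dx dy = 1872.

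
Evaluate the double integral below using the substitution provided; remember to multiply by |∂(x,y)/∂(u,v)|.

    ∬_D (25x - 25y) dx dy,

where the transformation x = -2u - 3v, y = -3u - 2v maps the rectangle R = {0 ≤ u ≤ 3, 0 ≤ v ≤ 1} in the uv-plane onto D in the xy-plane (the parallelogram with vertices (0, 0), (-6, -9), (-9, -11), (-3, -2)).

Compute the Jacobian determinant of (x, y) with respect to (u, v):

    ∂(x,y)/∂(u,v) = | -2  -3 | = (-2)(-2) - (-3)(-3) = -5.
                   | -3  -2 |

Its absolute value is |J| = 5 (the area scaling factor).

Substituting x = -2u - 3v, y = -3u - 2v into the integrand,

    25x - 25y → 25u - 25v,

so the integral becomes

    ∬_R (25u - 25v) · |J| du dv = ∫_0^3 ∫_0^1 (125u - 125v) dv du.

Inner (v): 125u - 125/2.
Outer (u): 375.

Therefore ∬_D (25x - 25y) dx dy = 375.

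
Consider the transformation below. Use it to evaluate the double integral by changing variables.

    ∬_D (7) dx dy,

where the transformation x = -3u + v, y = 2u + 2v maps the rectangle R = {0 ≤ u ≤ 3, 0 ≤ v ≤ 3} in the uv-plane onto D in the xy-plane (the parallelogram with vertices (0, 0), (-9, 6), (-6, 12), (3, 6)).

Compute the Jacobian determinant of (x, y) with respect to (u, v):

    ∂(x,y)/∂(u,v) = | -3  1 | = (-3)(2) - (1)(2) = -8.
                   | 2  2 |

Its absolute value is |J| = 8 (the area scaling factor).

Substituting x = -3u + v, y = 2u + 2v into the integrand,

    7 → 7,

so the integral becomes

    ∬_R (7) · |J| du dv = ∫_0^3 ∫_0^3 (56) dv du.

Inner (v): 168.
Outer (u): 504.

Therefore ∬_D (7) dx dy = 504.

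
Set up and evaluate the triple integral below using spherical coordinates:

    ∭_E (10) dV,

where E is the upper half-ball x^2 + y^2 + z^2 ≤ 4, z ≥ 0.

In spherical coordinates, x = ρ sin(φ) cos(θ), y = ρ sin(φ) sin(θ), z = ρ cos(φ), and dV = ρ^2 sin(φ) dρ dφ dθ.

The integrand becomes 10, so

    ∭_E (10) dV = ∫_{0}^{2π} ∫_{0}^{π/2} ∫_{0}^{2} (10) · ρ^2 sin(φ) dρ dφ dθ.

Inner (ρ): 80sin(φ)/3.
Middle (φ): 80/3.
Outer (θ): 160π/3.

Therefore the triple integral equals 160π/3.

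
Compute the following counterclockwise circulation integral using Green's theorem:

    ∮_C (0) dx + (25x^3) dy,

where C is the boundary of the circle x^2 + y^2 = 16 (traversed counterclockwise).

Green's theorem converts the closed line integral into a double integral over the enclosed region D:

    ∮_C P dx + Q dy = ∬_D (∂Q/∂x - ∂P/∂y) dA.

Here P = 0, Q = 25x^3, so

    ∂Q/∂x = 75x^2,    ∂P/∂y = 0,
    ∂Q/∂x - ∂P/∂y = 75x^2.

D is the region x^2 + y^2 ≤ 16. Evaluating the double integral:

In polar coordinates (x = r cos θ, y = r sin θ, dA = r dr dθ) the integrand becomes 75r^2cos(θ)^2, so

    ∬_D (75x^2) dA = ∫_0^{2π} ∫_0^{4} (75r^2cos(θ)^2) · r dr dθ.

Inner (r from 0 to 4): 4800cos(θ)^2.
Outer (θ from 0 to 2π): 4800π.

Therefore ∮_C P dx + Q dy = 4800π.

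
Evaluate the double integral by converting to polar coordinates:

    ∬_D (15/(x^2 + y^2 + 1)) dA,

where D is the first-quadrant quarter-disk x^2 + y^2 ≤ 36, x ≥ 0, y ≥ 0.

The region D is 0 ≤ r ≤ 6, 0 ≤ θ ≤ π/2 in polar coordinates, where x = r cos(θ), y = r sin(θ), and dA = r dr dθ.

Under the substitution, the integrand becomes 15/(r^2 + 1), so

    ∬_D (15/(x^2 + y^2 + 1)) dA = ∫_{0}^{π/2} ∫_{0}^{6} (15/(r^2 + 1)) · r dr dθ.

Inner integral (in r): ∫_{0}^{6} (15/(r^2 + 1)) · r dr = 15log(37)/2.

Outer integral (in θ): ∫_{0}^{π/2} (15log(37)/2) dθ = 15π log(37)/4.

Therefore ∬_D (15/(x^2 + y^2 + 1)) dA = 15π log(37)/4.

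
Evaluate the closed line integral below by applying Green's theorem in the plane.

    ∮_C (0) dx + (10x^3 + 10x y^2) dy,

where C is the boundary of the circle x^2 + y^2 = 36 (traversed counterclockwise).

Green's theorem converts the closed line integral into a double integral over the enclosed region D:

    ∮_C P dx + Q dy = ∬_D (∂Q/∂x - ∂P/∂y) dA.

Here P = 0, Q = 10x^3 + 10x y^2, so

    ∂Q/∂x = 30x^2 + 10y^2,    ∂P/∂y = 0,
    ∂Q/∂x - ∂P/∂y = 30x^2 + 10y^2.

D is the region x^2 + y^2 ≤ 36. Evaluating the double integral:

In polar coordinates (x = r cos θ, y = r sin θ, dA = r dr dθ) the integrand becomes 10r^2(cos(2θ) + 2), so

    ∬_D (30x^2 + 10y^2) dA = ∫_0^{2π} ∫_0^{6} (10r^2(cos(2θ) + 2)) · r dr dθ.

Inner (r from 0 to 6): 3240cos(2θ) + 6480.
Outer (θ from 0 to 2π): 12960π.

Therefore ∮_C P dx + Q dy = 12960π.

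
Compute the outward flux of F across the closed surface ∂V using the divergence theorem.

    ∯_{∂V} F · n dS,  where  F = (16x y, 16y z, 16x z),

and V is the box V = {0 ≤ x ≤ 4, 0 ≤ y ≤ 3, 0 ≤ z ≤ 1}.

By the divergence theorem,

    ∯_{∂V} F · n dS = ∭_V (∇ · F) dV.

Compute the divergence:
    ∇ · F = ∂F_x/∂x + ∂F_y/∂y + ∂F_z/∂z = 16y + 16z + 16x = 16x + 16y + 16z.

V is a rectangular box, so dV = dx dy dz with 0 ≤ x ≤ 4, 0 ≤ y ≤ 3, 0 ≤ z ≤ 1.

Integrate (16x + 16y + 16z) over V as an iterated integral:

    ∭_V (∇·F) dV = ∫_0^{4} ∫_0^{3} ∫_0^{1} (16x + 16y + 16z) dz dy dx.

Inner (z from 0 to 1): 16x + 16y + 8.
Middle (y from 0 to 3): 48x + 96.
Outer (x from 0 to 4): 768.

Therefore ∯_{∂V} F · n dS = 768.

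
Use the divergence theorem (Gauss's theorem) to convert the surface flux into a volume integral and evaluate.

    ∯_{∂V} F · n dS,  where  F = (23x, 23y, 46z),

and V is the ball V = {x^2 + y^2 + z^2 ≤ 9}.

By the divergence theorem,

    ∯_{∂V} F · n dS = ∭_V (∇ · F) dV.

Compute the divergence:
    ∇ · F = ∂F_x/∂x + ∂F_y/∂y + ∂F_z/∂z = 23 + 23 + 46 = 92.

In spherical coordinates, x = ρ sin(φ) cos(θ), y = ρ sin(φ) sin(θ), z = ρ cos(φ), dV = ρ^2 sin(φ) dρ dφ dθ, with 0 ≤ ρ ≤ 3, 0 ≤ φ ≤ π, 0 ≤ θ ≤ 2π.

The integrand, after substitution and multiplying by the volume element, becomes (92) · ρ^2 sin(φ), so

    ∭_V (∇·F) dV = ∫_0^{2π} ∫_0^{π} ∫_0^{3} (92) · ρ^2 sin(φ) dρ dφ dθ.

Inner (ρ from 0 to 3): 828sin(φ).
Middle (φ from 0 to π): 1656.
Outer (θ from 0 to 2π): 3312π.

Therefore ∯_{∂V} F · n dS = 3312π.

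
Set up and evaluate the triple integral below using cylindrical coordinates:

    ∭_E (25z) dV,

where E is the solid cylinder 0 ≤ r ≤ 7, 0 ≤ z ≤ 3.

In cylindrical coordinates, x = r cos(θ), y = r sin(θ), z = z, and dV = r dr dθ dz.

The integrand becomes 25z, so

    ∭_E (25z) dV = ∫_{0}^{2π} ∫_{0}^{7} ∫_{0}^{3} (25z) · r dz dr dθ.

Inner (z): 225r/2.
Middle (r from 0 to 7): 11025/4.
Outer (θ): 11025π/2.

Therefore the triple integral equals 11025π/2.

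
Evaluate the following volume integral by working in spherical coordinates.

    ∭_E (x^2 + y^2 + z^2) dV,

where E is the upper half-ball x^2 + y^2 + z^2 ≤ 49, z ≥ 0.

In spherical coordinates, x = ρ sin(φ) cos(θ), y = ρ sin(φ) sin(θ), z = ρ cos(φ), and dV = ρ^2 sin(φ) dρ dφ dθ.

The integrand becomes ρ^2, so

    ∭_E (x^2 + y^2 + z^2) dV = ∫_{0}^{2π} ∫_{0}^{π/2} ∫_{0}^{7} (ρ^2) · ρ^2 sin(φ) dρ dφ dθ.

Inner (ρ): 16807sin(φ)/5.
Middle (φ): 16807/5.
Outer (θ): 33614π/5.

Therefore the triple integral equals 33614π/5.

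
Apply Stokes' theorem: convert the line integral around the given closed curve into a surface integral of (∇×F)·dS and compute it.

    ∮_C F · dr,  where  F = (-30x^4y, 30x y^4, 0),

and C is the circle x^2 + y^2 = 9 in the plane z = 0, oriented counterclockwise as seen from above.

Let S be the flat disk x^2 + y^2 ≤ 9 in the plane z = 0, with upward unit normal n̂ = ẑ. By Stokes' theorem,

    ∮_C F · dr = ∬_S (∇ × F) · n̂ dS = ∬_D (curl F)_z dA,

where D is the disk x^2 + y^2 ≤ 9.

Compute the curl of F = (-30x^4y, 30x y^4, 0):
    (∇ × F)_x = ∂F_z/∂y - ∂F_y/∂z = 0,
    (∇ × F)_y = ∂F_x/∂z - ∂F_z/∂x = 0,
    (∇ × F)_z = ∂F_y/∂x - ∂F_x/∂y = 30x^4 + 30y^4.

On z = 0, (curl F)_z = 30x^4 + 30y^4.

Convert to polar (x = r cos θ, y = r sin θ, dA = r dr dθ); the integrand becomes 30r^4(sin(θ)^4 + cos(θ)^4), so

    ∬_D (curl F)_z dA = ∫_0^{2π} ∫_0^{3} (30r^4(sin(θ)^4 + cos(θ)^4)) · r dr dθ.

Inner (r from 0 to 3): 3645sin(θ)^4 + 3645cos(θ)^4.
Outer (θ from 0 to 2π): 10935π/2.

Therefore ∮_C F · dr = 10935π/2.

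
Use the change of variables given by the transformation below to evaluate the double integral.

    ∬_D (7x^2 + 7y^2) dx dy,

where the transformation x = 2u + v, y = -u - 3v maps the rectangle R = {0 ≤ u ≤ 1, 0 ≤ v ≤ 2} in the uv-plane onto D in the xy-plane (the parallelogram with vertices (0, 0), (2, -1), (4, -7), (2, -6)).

Compute the Jacobian determinant of (x, y) with respect to (u, v):

    ∂(x,y)/∂(u,v) = | 2  1 | = (2)(-3) - (1)(-1) = -5.
                   | -1  -3 |

Its absolute value is |J| = 5 (the area scaling factor).

Substituting x = 2u + v, y = -u - 3v into the integrand,

    7x^2 + 7y^2 → 35u^2 + 70u v + 70v^2,

so the integral becomes

    ∬_R (35u^2 + 70u v + 70v^2) · |J| du dv = ∫_0^1 ∫_0^2 (175u^2 + 350u v + 350v^2) dv du.

Inner (v): 350u^2 + 700u + 2800/3.
Outer (u): 1400.

Therefore ∬_D (7x^2 + 7y^2) dx dy = 1400.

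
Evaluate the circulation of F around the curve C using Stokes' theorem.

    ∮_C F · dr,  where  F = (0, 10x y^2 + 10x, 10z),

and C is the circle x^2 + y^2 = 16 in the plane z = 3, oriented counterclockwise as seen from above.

Let S be the flat disk x^2 + y^2 ≤ 16 in the plane z = 3, with upward unit normal n̂ = ẑ. By Stokes' theorem,

    ∮_C F · dr = ∬_S (∇ × F) · n̂ dS = ∬_D (curl F)_z dA,

where D is the disk x^2 + y^2 ≤ 16.

Compute the curl of F = (0, 10x y^2 + 10x, 10z):
    (∇ × F)_x = ∂F_z/∂y - ∂F_y/∂z = 0,
    (∇ × F)_y = ∂F_x/∂z - ∂F_z/∂x = 0,
    (∇ × F)_z = ∂F_y/∂x - ∂F_x/∂y = 10y^2 + 10.

On z = 3, (curl F)_z = 10y^2 + 10.

Convert to polar (x = r cos θ, y = r sin θ, dA = r dr dθ); the integrand becomes 10r^2sin(θ)^2 + 10, so

    ∬_D (curl F)_z dA = ∫_0^{2π} ∫_0^{4} (10r^2sin(θ)^2 + 10) · r dr dθ.

Inner (r from 0 to 4): 640sin(θ)^2 + 80.
Outer (θ from 0 to 2π): 800π.

Therefore ∮_C F · dr = 800π.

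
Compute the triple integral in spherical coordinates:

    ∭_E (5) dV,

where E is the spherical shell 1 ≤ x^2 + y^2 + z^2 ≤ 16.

In spherical coordinates, x = ρ sin(φ) cos(θ), y = ρ sin(φ) sin(θ), z = ρ cos(φ), and dV = ρ^2 sin(φ) dρ dφ dθ.

The integrand becomes 5, so

    ∭_E (5) dV = ∫_{0}^{2π} ∫_{0}^{π} ∫_{1}^{4} (5) · ρ^2 sin(φ) dρ dφ dθ.

Inner (ρ): 105sin(φ).
Middle (φ): 210.
Outer (θ): 420π.

Therefore the triple integral equals 420π.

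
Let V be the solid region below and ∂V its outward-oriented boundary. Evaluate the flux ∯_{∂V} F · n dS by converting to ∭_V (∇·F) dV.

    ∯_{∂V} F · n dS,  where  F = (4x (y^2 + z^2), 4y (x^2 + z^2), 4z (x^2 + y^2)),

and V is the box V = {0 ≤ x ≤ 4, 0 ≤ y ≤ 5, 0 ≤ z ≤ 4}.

By the divergence theorem,

    ∯_{∂V} F · n dS = ∭_V (∇ · F) dV.

Compute the divergence:
    ∇ · F = ∂F_x/∂x + ∂F_y/∂y + ∂F_z/∂z = 4y^2 + 4z^2 + 4x^2 + 4z^2 + 4x^2 + 4y^2 = 8x^2 + 8y^2 + 8z^2.

V is a rectangular box, so dV = dx dy dz with 0 ≤ x ≤ 4, 0 ≤ y ≤ 5, 0 ≤ z ≤ 4.

Integrate (8x^2 + 8y^2 + 8z^2) over V as an iterated integral:

    ∭_V (∇·F) dV = ∫_0^{4} ∫_0^{5} ∫_0^{4} (8x^2 + 8y^2 + 8z^2) dz dy dx.

Inner (z from 0 to 4): 32x^2 + 32y^2 + 512/3.
Middle (y from 0 to 5): 160x^2 + 6560/3.
Outer (x from 0 to 4): 12160.

Therefore ∯_{∂V} F · n dS = 12160.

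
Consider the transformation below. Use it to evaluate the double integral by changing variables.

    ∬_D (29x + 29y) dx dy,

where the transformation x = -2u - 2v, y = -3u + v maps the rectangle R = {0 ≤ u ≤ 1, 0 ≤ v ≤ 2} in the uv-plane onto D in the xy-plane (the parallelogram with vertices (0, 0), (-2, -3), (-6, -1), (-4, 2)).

Compute the Jacobian determinant of (x, y) with respect to (u, v):

    ∂(x,y)/∂(u,v) = | -2  -2 | = (-2)(1) - (-2)(-3) = -8.
                   | -3  1 |

Its absolute value is |J| = 8 (the area scaling factor).

Substituting x = -2u - 2v, y = -3u + v into the integrand,

    29x + 29y → -145u - 29v,

so the integral becomes

    ∬_R (-145u - 29v) · |J| du dv = ∫_0^1 ∫_0^2 (-1160u - 232v) dv du.

Inner (v): -2320u - 464.
Outer (u): -1624.

Therefore ∬_D (29x + 29y) dx dy = -1624.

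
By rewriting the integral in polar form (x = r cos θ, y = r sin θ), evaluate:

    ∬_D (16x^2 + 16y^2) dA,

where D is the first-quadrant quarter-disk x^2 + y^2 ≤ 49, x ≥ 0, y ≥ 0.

The region D is 0 ≤ r ≤ 7, 0 ≤ θ ≤ π/2 in polar coordinates, where x = r cos(θ), y = r sin(θ), and dA = r dr dθ.

Under the substitution, the integrand becomes 16r^2, so

    ∬_D (16x^2 + 16y^2) dA = ∫_{0}^{π/2} ∫_{0}^{7} (16r^2) · r dr dθ.

Inner integral (in r): ∫_{0}^{7} (16r^2) · r dr = 9604.

Outer integral (in θ): ∫_{0}^{π/2} (9604) dθ = 4802π.

Therefore ∬_D (16x^2 + 16y^2) dA = 4802π.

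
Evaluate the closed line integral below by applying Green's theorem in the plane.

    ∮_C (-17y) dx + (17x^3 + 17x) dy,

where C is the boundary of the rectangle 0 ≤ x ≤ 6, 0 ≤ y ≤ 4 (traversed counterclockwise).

Green's theorem converts the closed line integral into a double integral over the enclosed region D:

    ∮_C P dx + Q dy = ∬_D (∂Q/∂x - ∂P/∂y) dA.

Here P = -17y, Q = 17x^3 + 17x, so

    ∂Q/∂x = 51x^2 + 17,    ∂P/∂y = -17,
    ∂Q/∂x - ∂P/∂y = 51x^2 + 34.

D is the region 0 ≤ x ≤ 6, 0 ≤ y ≤ 4. Evaluating the double integral:

    ∬_D (51x^2 + 34) dA = ∫_0^{6} ∫_0^{4} (51x^2 + 34) dy dx.

Inner (y from 0 to 4): 204x^2 + 136.
Outer (x from 0 to 6): 15504.

Therefore ∮_C P dx + Q dy = 15504.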